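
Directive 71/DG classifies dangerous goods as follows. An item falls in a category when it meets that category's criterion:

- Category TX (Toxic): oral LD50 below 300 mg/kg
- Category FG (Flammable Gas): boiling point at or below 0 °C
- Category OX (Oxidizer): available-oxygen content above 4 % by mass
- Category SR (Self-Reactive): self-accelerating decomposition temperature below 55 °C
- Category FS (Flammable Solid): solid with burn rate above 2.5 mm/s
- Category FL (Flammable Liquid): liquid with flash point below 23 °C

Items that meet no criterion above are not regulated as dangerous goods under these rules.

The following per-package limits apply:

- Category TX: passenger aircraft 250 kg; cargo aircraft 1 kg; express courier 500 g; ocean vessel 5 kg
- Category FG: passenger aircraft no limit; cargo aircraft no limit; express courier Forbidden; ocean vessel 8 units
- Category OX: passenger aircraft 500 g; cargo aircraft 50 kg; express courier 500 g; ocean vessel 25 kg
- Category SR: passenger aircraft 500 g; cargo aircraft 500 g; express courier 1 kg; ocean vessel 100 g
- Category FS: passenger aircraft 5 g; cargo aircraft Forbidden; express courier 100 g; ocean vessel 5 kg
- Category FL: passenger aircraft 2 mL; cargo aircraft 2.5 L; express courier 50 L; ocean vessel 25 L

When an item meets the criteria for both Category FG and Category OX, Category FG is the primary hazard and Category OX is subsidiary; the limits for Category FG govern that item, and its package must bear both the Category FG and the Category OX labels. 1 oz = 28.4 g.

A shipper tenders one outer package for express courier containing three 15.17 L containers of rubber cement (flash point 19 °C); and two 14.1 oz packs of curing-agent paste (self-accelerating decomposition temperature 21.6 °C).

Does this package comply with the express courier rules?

Yes

Rubber cement: flash point 19 °C < 23 °C → Category FL (Flammable Liquid).
Self-accelerating decomposition temperature 21.6 °C meets the Category SR criterion (Self-Reactive), so the curing-agent paste is Category SR.
Category SR quantity: two 14.1 oz packs = 800.88 g.
800.88 g is within the express courier limit of 1 kg for Category SR.
Category FL quantity: three 15.17 L containers = 45.51 L.
That is within the Category FL express courier limit of 50 L.
Every hazard category is within its express courier limit and no segregation rule is violated.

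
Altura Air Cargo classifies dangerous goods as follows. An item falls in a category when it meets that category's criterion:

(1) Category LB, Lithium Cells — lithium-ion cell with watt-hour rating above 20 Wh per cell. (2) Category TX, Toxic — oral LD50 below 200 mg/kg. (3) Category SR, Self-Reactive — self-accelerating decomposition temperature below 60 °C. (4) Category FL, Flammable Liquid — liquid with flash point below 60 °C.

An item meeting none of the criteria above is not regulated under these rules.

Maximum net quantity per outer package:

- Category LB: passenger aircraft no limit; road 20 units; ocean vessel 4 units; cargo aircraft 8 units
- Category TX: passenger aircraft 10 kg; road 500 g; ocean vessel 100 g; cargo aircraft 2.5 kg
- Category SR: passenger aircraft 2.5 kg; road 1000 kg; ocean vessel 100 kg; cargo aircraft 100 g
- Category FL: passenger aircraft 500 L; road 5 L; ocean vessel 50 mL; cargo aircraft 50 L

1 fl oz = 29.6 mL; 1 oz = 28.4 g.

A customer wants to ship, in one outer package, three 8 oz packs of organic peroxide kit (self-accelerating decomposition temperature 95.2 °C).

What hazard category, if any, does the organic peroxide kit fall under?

self-accelerating decomposition temperature 95.2 °C is not below 60 °C, so Category SR does not apply.
No criterion is met, so the item is not regulated.

Not regulated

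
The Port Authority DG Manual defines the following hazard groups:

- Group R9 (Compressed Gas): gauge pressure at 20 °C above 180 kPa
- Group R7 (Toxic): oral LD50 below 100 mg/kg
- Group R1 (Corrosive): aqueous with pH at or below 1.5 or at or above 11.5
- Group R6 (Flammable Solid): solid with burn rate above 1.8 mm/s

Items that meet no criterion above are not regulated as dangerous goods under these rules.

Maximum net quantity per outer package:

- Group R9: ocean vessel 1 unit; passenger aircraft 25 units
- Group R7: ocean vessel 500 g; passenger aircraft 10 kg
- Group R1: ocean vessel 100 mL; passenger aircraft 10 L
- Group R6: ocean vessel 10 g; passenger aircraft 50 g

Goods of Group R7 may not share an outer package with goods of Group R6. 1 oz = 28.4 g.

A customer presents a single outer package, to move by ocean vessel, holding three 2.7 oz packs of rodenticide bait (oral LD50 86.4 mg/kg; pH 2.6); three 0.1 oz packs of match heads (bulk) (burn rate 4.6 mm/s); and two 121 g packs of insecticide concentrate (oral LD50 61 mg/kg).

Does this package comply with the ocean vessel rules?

No

With oral LD50 86.4 mg/kg (< 100 mg/kg), the rodenticide bait falls in Group R7.
With burn rate 4.6 mm/s (> 1.8 mm/s), the match heads (bulk) fall in Group R6.
Oral LD50 61 mg/kg meets the Group R7 criterion (Toxic), so the insecticide concentrate is Group R7.
Total Group R7: (three 2.7 oz packs = 230.04 g) + (two 121 g packs = 242 g) = 472.04 g.
472.04 g is within the ocean vessel limit of 500 g for Group R7.
Group R6 quantity: three 0.1 oz packs = 8.52 g.
8.52 g is within the ocean vessel limit of 10 g for Group R6.
Group R7 and Group R6 may not share an outer package.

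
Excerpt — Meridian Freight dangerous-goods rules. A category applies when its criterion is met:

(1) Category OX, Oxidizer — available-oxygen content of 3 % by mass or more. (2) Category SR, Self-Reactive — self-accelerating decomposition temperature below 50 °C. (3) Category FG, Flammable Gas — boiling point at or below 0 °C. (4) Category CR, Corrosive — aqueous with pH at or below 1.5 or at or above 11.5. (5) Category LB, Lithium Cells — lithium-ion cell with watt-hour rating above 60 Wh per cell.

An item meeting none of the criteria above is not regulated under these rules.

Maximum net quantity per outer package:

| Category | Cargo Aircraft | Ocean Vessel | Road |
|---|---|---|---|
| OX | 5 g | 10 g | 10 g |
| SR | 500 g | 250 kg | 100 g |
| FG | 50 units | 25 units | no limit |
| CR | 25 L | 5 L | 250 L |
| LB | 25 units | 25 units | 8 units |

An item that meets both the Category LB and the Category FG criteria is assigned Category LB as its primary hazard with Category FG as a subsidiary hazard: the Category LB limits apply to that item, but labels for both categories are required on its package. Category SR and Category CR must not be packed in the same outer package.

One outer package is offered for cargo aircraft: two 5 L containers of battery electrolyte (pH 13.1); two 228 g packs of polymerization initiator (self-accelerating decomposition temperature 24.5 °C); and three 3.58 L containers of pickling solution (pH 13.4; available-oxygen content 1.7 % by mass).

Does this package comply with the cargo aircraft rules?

Battery electrolyte: pH 13.1 ≥ 11.5 → Category CR (Corrosive).
Polymerization initiator: self-accelerating decomposition temperature 24.5 °C < 50 °C → Category SR (Self-Reactive).
pH 13.4 meets the Category CR criterion (Corrosive), so the pickling solution is Category CR.
Category SR quantity: two 228 g packs = 456 g.
456 g ≤ 500 g (cargo aircraft limit, Category SR) — within limit.
Category CR net quantity: (two 5 L containers = 10 L) + (three 3.58 L containers = 10.74 L) = 20.74 L.
That is within the Category CR cargo aircraft limit of 25 L.
Category SR and Category CR may not share an outer package.

No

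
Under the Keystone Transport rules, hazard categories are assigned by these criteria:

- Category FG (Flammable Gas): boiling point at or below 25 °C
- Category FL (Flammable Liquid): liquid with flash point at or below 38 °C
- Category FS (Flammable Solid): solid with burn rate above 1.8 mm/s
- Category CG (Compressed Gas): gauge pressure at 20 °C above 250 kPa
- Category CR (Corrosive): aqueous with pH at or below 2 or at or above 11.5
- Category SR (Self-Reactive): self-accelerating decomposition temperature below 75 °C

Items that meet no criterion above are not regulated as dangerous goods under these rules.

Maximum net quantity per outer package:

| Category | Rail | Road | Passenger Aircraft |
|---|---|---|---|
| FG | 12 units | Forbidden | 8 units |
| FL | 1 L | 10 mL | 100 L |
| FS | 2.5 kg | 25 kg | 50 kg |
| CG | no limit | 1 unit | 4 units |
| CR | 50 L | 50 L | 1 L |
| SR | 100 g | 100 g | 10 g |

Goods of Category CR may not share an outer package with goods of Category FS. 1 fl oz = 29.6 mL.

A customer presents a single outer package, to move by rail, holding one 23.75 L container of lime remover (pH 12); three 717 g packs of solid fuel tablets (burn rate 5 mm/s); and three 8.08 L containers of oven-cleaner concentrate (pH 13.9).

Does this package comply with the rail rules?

No

The lime remover has pH 12, which is ≥ 11.5, so it is Category CR (Corrosive).
Solid fuel tablets: burn rate 5 mm/s > 1.8 mm/s → Category FS (Flammable Solid).
With pH 13.9 (≥ 11.5), the oven-cleaner concentrate falls in Category CR.
Total Category CR: 23.75 L + (three 8.08 L containers = 24.24 L) = 47.99 L.
47.99 L is within the rail limit of 50 L for Category CR.
Category FS quantity: three 717 g packs = 2.151 kg.
2.151 kg ≤ 2.5 kg (rail limit, Category FS) — within limit.
Category CR and Category FS may not share an outer package.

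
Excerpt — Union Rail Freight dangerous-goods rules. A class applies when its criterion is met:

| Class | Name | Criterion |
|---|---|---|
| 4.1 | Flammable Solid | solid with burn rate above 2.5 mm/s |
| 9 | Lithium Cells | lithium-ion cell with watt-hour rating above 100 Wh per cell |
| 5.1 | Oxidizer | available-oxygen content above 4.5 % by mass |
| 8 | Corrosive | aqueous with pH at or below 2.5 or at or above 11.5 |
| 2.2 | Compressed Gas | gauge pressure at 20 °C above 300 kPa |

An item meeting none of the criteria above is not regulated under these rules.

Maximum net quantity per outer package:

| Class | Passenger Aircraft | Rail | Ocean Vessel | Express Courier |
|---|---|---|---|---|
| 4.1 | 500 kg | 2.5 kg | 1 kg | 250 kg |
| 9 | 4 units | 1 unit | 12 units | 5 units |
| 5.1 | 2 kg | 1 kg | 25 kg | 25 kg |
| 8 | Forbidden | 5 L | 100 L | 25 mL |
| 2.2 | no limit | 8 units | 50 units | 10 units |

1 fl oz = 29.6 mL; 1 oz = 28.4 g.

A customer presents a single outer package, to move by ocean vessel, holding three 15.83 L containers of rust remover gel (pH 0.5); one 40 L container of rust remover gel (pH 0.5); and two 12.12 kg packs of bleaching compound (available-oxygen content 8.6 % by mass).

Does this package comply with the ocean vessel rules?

Yes

The rust remover gel has pH 0.5, which is ≤ 2.5, so it is Class 8 (Corrosive).
Rust remover gel: pH 0.5 ≤ 2.5 → Class 8 (Corrosive).
With available-oxygen content 8.6 % by mass (> 4.5 % by mass), the bleaching compound falls in Class 5.1.
Class 8 net quantity: (three 15.83 L containers = 47.49 L) + 40 L = 87.49 L.
87.49 L is within the ocean vessel limit of 100 L for Class 8.
Class 5.1 quantity: two 12.12 kg packs = 24.24 kg.
24.24 kg is within the ocean vessel limit of 25 kg for Class 5.1.
Every hazard class is within its ocean vessel limit and no segregation rule is violated.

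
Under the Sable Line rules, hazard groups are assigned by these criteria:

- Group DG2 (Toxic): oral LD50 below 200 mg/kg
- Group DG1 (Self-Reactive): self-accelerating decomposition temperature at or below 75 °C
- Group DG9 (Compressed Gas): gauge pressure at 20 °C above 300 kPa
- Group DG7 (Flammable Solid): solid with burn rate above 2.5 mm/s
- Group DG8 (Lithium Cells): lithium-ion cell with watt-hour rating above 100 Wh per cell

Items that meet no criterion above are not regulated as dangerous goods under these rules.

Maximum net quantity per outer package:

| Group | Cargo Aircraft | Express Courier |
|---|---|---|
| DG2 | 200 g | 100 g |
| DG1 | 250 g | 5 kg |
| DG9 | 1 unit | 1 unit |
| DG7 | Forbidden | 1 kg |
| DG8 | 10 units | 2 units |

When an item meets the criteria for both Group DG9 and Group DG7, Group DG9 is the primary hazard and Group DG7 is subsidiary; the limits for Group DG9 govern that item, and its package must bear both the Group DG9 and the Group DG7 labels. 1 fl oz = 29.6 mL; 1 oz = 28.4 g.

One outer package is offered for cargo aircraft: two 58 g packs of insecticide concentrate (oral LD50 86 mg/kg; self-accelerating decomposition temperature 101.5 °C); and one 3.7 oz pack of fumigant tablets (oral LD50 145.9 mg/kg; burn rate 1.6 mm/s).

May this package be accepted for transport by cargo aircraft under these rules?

Insecticide concentrate: oral LD50 86 mg/kg < 200 mg/kg → Group DG2 (Toxic).
Fumigant tablets: oral LD50 145.9 mg/kg < 200 mg/kg → Group DG2 (Toxic).
Group DG2 net quantity: (two 58 g packs = 116 g) + (one 3.7 oz pack = 105.08 g) = 221.08 g.
221.08 g > 200 g (cargo aircraft limit, Group DG2) — over the limit.

No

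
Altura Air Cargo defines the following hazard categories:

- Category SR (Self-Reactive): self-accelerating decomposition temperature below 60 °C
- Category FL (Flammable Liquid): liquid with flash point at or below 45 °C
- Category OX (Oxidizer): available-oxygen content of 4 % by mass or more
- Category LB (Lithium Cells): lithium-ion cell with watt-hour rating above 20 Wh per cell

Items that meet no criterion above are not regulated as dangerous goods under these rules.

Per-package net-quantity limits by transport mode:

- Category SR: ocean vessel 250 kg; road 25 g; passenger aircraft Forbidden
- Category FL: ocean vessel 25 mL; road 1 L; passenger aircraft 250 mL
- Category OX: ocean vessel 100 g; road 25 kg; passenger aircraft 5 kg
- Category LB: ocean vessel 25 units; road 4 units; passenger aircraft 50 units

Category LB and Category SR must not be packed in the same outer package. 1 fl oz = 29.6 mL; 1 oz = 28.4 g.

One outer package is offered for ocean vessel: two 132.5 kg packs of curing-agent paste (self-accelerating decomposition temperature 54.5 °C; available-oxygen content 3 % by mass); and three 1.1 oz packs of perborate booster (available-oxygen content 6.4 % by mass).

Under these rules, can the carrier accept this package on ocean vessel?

No

With self-accelerating decomposition temperature 54.5 °C (< 60 °C), the curing-agent paste falls in Category SR.
Available-oxygen content 6.4 % by mass meets the Category OX criterion (Oxidizer), so the perborate booster is Category OX.
Category SR quantity: two 132.5 kg packs = 265 kg.
265 kg > 250 kg (ocean vessel limit, Category SR) — over the limit.
Category OX quantity: three 1.1 oz packs = 93.72 g.
That is within the Category OX ocean vessel limit of 100 g.
The segregation rule (Category LB with Category SR) does not apply to Category SR with Category OX.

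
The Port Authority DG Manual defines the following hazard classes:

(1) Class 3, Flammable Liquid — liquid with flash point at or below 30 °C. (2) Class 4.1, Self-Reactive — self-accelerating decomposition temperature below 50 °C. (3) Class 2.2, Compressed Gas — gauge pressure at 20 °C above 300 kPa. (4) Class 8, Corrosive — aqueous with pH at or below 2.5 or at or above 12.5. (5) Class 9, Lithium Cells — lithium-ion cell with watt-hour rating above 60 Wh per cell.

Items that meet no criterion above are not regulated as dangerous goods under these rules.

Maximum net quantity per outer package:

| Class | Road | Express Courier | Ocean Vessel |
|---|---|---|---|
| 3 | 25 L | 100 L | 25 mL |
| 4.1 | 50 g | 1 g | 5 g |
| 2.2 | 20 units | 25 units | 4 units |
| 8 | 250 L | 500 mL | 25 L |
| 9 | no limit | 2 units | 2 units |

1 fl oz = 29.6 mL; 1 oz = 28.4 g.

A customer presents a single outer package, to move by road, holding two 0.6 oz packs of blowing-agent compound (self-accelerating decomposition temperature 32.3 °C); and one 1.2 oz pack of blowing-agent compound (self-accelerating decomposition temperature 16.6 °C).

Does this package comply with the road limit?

No

Self-accelerating decomposition temperature 32.3 °C meets the Class 4.1 criterion (Self-Reactive), so the blowing-agent compound is Class 4.1.
The blowing-agent compound has self-accelerating decomposition temperature 16.6 °C, which is < 50 °C, so it is Class 4.1 (Self-Reactive).
Class 4.1 net quantity: (two 0.6 oz packs = 34.08 g) + (one 1.2 oz pack = 34.08 g) = 68.16 g.
That exceeds the Class 4.1 road limit of 50 g.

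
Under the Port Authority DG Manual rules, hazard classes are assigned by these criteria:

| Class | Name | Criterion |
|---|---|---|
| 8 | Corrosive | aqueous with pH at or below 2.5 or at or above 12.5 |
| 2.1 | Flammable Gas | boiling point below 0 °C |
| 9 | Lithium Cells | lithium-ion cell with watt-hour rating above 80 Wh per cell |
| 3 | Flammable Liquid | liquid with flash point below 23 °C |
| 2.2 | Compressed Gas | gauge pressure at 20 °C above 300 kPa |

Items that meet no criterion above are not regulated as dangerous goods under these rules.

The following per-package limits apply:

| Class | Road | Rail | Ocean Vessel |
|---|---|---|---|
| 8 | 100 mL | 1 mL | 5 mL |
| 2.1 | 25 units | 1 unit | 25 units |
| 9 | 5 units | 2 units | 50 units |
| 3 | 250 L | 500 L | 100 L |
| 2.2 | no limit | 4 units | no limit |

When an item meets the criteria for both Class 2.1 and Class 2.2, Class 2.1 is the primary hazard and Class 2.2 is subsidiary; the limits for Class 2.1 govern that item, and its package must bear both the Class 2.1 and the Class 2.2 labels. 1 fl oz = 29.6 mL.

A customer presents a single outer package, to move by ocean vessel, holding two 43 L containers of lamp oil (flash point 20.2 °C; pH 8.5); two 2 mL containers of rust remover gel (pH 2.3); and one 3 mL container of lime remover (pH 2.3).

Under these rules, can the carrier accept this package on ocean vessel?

No

Lamp oil: flash point 20.2 °C < 23 °C → Class 3 (Flammable Liquid).
pH 2.3 meets the Class 8 criterion (Corrosive), so the rust remover gel is Class 8.
With pH 2.3 (≤ 2.5), the lime remover falls in Class 8.
Total Class 8: (two 2 mL containers = 4 mL) + 3 mL = 7 mL.
7 mL > 5 mL (ocean vessel limit, Class 8) — over the limit.
Class 3 quantity: two 43 L containers = 86 L.
86 L ≤ 100 L (ocean vessel limit, Class 3) — within limit.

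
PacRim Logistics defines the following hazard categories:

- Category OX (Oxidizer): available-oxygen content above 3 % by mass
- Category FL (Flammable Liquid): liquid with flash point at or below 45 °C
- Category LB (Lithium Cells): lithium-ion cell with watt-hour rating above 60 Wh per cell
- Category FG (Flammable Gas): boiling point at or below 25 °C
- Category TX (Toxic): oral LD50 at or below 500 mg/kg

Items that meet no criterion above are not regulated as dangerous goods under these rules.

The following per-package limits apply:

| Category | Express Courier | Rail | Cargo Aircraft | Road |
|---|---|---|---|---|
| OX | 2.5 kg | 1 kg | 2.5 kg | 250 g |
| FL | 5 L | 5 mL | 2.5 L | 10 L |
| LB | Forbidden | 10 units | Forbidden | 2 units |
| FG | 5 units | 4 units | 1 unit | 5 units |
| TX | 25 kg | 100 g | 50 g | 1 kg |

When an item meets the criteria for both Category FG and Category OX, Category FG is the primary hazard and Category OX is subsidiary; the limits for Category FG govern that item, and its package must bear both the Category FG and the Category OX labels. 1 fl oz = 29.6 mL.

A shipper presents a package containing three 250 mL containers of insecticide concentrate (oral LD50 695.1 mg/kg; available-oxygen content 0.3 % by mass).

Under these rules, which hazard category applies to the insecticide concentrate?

available-oxygen content 0.3 % by mass is not above 3 % by mass, so Category OX does not apply.
oral LD50 695.1 mg/kg is not below 500 mg/kg, so Category TX does not apply.
No criterion is met, so the item is not regulated.

Not regulated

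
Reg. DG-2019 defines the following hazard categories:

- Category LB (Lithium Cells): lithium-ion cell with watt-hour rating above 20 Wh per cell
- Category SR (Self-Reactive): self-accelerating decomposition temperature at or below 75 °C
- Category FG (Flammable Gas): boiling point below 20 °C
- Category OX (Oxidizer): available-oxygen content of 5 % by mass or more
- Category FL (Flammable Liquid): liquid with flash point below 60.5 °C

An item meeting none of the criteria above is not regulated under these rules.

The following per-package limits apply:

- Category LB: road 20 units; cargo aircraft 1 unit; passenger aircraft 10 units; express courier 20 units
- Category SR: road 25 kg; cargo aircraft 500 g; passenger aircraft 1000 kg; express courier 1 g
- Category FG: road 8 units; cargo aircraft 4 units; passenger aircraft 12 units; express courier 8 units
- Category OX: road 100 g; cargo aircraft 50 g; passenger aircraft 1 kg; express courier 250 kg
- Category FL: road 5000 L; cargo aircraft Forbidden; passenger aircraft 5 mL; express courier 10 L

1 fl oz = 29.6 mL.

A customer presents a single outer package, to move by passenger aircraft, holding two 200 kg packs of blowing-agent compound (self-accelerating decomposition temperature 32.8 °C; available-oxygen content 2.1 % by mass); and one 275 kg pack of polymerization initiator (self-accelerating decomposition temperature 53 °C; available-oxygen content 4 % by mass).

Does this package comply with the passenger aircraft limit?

Self-accelerating decomposition temperature 32.8 °C meets the Category SR criterion (Self-Reactive), so the blowing-agent compound is Category SR.
With self-accelerating decomposition temperature 53 °C (≤ 75 °C), the polymerization initiator falls in Category SR.
Category SR net quantity: (two 200 kg packs = 400 kg) + 275 kg = 675 kg.
That is within the Category SR passenger aircraft limit of 1000 kg.

Yes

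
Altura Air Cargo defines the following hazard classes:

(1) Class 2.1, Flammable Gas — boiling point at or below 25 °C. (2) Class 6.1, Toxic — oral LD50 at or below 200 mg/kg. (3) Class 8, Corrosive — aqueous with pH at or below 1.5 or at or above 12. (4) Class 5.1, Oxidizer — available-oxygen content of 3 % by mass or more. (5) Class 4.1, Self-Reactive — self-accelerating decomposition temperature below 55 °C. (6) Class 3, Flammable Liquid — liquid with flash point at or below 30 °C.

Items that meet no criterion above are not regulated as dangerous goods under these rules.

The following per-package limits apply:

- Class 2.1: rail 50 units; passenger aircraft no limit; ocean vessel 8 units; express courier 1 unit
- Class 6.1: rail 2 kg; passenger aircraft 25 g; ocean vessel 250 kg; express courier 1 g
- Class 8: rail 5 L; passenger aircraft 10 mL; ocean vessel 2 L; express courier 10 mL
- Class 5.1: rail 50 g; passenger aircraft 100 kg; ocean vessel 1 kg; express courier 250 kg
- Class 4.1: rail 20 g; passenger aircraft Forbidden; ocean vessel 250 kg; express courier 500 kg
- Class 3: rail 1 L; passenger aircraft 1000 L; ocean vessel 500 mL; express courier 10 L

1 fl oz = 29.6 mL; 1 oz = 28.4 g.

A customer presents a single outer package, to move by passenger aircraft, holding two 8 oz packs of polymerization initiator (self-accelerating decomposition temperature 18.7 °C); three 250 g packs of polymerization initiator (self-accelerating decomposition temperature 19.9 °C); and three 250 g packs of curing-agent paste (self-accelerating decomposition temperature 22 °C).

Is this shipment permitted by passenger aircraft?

The polymerization initiator has self-accelerating decomposition temperature 18.7 °C, which is < 55 °C, so it is Class 4.1 (Self-Reactive).
With self-accelerating decomposition temperature 19.9 °C (< 55 °C), the polymerization initiator falls in Class 4.1.
With self-accelerating decomposition temperature 22 °C (< 55 °C), the curing-agent paste falls in Class 4.1.
Class 4.1 net quantity: (two 8 oz packs = 454.4 g) + (three 250 g packs = 750 g) + (three 250 g packs = 750 g) = 1954.4 g.
Class 4.1 is Forbidden by passenger aircraft.

No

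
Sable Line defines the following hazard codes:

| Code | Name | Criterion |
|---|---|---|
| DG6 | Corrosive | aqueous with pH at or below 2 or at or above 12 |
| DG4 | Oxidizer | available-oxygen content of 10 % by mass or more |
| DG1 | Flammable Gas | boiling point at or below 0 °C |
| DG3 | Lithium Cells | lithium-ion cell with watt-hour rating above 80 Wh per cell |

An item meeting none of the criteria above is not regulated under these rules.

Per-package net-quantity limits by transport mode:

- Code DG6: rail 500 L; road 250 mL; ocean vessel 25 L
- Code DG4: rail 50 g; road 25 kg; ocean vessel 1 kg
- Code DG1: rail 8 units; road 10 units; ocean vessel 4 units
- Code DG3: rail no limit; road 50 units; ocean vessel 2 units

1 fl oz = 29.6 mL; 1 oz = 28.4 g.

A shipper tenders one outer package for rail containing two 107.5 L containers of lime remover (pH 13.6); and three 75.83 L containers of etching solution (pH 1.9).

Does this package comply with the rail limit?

With pH 13.6 (≥ 12), the lime remover falls in Code DG6.
Etching solution: pH 1.9 ≤ 2 → Code DG6 (Corrosive).
Code DG6 net quantity: (two 107.5 L containers = 215 L) + (three 75.83 L containers = 227.49 L) = 442.49 L.
That is within the Code DG6 rail limit of 500 L.

Yes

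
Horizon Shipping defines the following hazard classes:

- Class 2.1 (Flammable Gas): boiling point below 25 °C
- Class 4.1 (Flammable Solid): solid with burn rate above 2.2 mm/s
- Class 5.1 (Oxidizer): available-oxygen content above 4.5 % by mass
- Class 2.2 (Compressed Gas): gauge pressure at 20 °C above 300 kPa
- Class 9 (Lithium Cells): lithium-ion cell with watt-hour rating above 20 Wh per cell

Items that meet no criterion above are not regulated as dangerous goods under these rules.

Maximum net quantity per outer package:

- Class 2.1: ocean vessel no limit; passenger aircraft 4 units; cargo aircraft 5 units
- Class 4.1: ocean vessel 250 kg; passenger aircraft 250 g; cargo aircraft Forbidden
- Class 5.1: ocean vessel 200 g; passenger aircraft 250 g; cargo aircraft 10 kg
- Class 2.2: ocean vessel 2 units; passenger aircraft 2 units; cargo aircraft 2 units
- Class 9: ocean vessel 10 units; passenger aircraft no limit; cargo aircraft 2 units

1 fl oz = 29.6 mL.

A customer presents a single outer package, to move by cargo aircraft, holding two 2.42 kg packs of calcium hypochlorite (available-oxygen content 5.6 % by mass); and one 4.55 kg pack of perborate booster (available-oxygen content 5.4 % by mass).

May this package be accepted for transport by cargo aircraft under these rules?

Yes

The calcium hypochlorite has available-oxygen content 5.6 % by mass, which is > 4.5 % by mass, so it is Class 5.1 (Oxidizer).
Available-oxygen content 5.4 % by mass meets the Class 5.1 criterion (Oxidizer), so the perborate booster is Class 5.1.
Total Class 5.1: (two 2.42 kg packs = 4.84 kg) + 4.55 kg = 9.39 kg.
9.39 kg ≤ 10 kg (cargo aircraft limit, Class 5.1) — within limit.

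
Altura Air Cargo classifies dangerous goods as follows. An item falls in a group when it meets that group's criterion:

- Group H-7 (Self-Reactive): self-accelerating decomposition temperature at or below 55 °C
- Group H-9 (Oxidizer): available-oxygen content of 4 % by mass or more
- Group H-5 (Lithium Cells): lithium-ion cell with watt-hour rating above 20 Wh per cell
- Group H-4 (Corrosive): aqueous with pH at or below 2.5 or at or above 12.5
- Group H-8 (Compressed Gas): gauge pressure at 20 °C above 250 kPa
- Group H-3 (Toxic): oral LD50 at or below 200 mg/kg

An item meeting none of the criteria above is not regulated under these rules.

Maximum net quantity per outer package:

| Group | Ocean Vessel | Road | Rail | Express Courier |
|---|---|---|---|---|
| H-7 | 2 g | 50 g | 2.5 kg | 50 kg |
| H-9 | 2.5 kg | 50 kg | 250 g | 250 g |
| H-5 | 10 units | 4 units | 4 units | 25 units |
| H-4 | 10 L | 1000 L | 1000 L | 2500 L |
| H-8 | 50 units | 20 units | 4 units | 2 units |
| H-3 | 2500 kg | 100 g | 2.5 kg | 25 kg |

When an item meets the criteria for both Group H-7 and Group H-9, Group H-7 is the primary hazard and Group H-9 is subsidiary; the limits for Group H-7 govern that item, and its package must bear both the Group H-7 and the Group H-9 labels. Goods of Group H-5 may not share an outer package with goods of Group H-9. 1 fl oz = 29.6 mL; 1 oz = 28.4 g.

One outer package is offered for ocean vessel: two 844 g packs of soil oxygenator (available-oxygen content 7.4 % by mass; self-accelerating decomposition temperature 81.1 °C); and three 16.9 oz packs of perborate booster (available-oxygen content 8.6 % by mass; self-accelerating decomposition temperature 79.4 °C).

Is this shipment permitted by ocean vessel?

No

The soil oxygenator has available-oxygen content 7.4 % by mass, which is ≥ 4 % by mass, so it is Group H-9 (Oxidizer).
The perborate booster has available-oxygen content 8.6 % by mass, which is ≥ 4 % by mass, so it is Group H-9 (Oxidizer).
Total Group H-9: (two 844 g packs = 1.688 kg) + (three 16.9 oz packs = 1439.88 g) = 3127.88 g.
3127.88 g exceeds the ocean vessel limit of 2.5 kg for Group H-9.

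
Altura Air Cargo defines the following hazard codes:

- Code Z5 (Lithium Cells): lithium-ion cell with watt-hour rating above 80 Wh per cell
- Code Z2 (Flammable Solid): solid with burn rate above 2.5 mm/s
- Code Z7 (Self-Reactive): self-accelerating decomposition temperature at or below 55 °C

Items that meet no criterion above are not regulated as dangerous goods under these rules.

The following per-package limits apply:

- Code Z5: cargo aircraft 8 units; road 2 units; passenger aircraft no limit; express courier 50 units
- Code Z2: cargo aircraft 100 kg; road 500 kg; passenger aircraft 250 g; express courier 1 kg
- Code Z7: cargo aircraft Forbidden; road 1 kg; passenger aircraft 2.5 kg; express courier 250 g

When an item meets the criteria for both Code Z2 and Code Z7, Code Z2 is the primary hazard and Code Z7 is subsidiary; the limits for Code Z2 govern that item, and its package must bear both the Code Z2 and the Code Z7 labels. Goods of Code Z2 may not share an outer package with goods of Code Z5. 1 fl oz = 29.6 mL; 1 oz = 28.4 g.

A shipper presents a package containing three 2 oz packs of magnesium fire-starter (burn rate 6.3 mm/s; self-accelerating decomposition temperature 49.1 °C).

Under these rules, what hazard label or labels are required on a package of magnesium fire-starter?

Code Z2 and Z7

Magnesium fire-starter: burn rate 6.3 mm/s > 2.5 mm/s → Code Z2 (Flammable Solid).
Magnesium fire-starter: self-accelerating decomposition temperature 49.1 °C ≤ 55 °C → Code Z7 (Self-Reactive).
By the precedence rule Code Z2 is primary and Code Z7 is subsidiary, and that rule requires both labels on the package.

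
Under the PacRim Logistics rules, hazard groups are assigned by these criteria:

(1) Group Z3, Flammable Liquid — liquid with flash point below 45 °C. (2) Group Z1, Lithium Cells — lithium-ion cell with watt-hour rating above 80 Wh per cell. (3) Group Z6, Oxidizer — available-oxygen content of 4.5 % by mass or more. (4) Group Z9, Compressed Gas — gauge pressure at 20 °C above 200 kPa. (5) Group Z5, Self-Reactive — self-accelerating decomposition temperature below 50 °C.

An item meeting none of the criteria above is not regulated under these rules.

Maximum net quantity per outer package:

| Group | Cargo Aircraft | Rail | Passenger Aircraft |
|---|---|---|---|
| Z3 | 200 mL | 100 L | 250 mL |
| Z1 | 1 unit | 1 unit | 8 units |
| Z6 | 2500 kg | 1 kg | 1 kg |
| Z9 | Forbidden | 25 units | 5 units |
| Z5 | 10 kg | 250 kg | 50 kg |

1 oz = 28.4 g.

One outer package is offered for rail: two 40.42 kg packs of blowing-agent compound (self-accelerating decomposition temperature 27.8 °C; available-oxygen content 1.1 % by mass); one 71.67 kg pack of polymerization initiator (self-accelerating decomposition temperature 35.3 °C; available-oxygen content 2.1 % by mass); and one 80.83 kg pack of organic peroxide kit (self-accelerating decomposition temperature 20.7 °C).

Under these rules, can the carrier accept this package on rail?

With self-accelerating decomposition temperature 27.8 °C (< 50 °C), the blowing-agent compound falls in Group Z5.
Self-accelerating decomposition temperature 35.3 °C meets the Group Z5 criterion (Self-Reactive), so the polymerization initiator is Group Z5.
With self-accelerating decomposition temperature 20.7 °C (< 50 °C), the organic peroxide kit falls in Group Z5.
Total Group Z5: (two 40.42 kg packs = 80.84 kg) + 71.67 kg + 80.83 kg = 233.34 kg.
233.34 kg is within the rail limit of 250 kg for Group Z5.

Yes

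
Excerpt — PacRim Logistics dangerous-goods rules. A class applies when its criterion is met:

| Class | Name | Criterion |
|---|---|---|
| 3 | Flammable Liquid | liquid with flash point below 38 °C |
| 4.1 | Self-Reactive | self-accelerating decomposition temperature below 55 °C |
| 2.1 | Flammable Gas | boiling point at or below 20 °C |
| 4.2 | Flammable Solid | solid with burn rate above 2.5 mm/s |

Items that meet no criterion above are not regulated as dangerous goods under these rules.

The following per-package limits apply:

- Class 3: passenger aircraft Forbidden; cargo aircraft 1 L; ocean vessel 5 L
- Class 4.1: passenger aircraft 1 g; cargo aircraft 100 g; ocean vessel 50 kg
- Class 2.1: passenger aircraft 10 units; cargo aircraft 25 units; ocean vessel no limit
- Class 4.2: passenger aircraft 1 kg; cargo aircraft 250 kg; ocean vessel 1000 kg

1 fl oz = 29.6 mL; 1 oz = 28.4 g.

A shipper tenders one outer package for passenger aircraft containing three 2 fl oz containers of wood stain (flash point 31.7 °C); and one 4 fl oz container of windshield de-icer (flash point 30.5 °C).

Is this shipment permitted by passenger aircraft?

No

Wood stain: flash point 31.7 °C < 38 °C → Class 3 (Flammable Liquid).
Windshield de-icer: flash point 30.5 °C < 38 °C → Class 3 (Flammable Liquid).
Total Class 3: (three 2 fl oz containers = 177.6 mL) + (one 4 fl oz container = 118.4 mL) = 296 mL.
By passenger aircraft, Class 3 is Forbidden regardless of quantity.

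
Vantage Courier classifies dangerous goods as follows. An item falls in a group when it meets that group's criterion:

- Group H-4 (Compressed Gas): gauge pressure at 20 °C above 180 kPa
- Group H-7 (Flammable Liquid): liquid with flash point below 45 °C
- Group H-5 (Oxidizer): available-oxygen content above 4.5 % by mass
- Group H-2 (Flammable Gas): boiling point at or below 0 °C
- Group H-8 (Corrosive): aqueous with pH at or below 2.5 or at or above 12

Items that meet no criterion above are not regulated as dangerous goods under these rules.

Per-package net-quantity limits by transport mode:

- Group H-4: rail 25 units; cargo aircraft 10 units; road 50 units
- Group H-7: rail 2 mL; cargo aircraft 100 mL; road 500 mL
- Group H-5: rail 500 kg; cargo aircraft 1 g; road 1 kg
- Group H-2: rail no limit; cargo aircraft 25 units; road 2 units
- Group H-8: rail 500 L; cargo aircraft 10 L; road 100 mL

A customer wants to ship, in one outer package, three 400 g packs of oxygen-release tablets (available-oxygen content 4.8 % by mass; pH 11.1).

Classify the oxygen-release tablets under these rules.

Group H-5

With available-oxygen content 4.8 % by mass (> 4.5 % by mass), the oxygen-release tablets fall in Group H-5.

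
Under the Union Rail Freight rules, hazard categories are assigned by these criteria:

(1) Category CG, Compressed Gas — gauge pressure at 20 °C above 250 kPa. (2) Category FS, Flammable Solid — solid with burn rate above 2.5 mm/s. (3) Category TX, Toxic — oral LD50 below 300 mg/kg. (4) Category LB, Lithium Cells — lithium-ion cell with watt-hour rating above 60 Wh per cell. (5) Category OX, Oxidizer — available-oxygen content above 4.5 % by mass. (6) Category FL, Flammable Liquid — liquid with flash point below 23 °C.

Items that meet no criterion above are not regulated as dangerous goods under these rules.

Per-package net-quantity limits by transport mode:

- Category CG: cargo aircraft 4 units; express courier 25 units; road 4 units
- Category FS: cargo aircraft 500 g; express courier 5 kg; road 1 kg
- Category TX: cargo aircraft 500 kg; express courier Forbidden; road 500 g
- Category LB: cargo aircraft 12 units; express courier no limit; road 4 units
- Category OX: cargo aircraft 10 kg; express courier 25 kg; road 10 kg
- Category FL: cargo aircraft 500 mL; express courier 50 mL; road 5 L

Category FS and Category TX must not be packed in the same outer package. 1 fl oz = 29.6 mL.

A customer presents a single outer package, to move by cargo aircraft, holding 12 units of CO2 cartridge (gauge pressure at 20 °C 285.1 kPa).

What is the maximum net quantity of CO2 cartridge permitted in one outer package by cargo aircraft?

The CO2 cartridge has gauge pressure at 20 °C 285.1 kPa, which is > 250 kPa, so it is Category CG (Compressed Gas).
The cargo aircraft limit for Category CG is 4 units.

4 units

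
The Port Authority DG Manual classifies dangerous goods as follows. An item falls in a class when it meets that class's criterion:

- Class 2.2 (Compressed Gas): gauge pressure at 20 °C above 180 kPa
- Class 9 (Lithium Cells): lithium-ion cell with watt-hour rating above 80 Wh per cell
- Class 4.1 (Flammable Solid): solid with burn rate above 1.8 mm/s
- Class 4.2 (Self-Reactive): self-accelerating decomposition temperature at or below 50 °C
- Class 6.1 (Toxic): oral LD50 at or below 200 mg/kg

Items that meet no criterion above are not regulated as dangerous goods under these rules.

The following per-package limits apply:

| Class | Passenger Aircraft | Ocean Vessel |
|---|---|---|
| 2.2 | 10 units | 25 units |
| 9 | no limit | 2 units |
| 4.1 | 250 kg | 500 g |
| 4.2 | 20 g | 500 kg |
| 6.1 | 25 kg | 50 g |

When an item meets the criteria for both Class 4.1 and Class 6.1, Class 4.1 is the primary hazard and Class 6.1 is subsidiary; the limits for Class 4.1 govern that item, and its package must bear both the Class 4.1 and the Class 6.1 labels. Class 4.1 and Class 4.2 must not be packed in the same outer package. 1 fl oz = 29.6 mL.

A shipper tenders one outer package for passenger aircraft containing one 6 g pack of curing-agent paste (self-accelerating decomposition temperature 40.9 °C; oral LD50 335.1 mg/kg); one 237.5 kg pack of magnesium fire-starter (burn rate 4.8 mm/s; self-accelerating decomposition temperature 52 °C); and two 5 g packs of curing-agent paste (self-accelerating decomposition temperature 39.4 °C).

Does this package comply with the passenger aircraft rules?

With self-accelerating decomposition temperature 40.9 °C (≤ 50 °C), the curing-agent paste falls in Class 4.2.
The magnesium fire-starter has burn rate 4.8 mm/s, which is > 1.8 mm/s, so it is Class 4.1 (Flammable Solid).
Curing-agent paste: self-accelerating decomposition temperature 39.4 °C ≤ 50 °C → Class 4.2 (Self-Reactive).
Class 4.1 quantity: 237.5 kg.
237.5 kg ≤ 250 kg (passenger aircraft limit, Class 4.1) — within limit.
Class 4.2 net quantity: 6 g + (two 5 g packs = 10 g) = 16 g.
That is within the Class 4.2 passenger aircraft limit of 20 g.
Class 4.1 and Class 4.2 may not share an outer package.

No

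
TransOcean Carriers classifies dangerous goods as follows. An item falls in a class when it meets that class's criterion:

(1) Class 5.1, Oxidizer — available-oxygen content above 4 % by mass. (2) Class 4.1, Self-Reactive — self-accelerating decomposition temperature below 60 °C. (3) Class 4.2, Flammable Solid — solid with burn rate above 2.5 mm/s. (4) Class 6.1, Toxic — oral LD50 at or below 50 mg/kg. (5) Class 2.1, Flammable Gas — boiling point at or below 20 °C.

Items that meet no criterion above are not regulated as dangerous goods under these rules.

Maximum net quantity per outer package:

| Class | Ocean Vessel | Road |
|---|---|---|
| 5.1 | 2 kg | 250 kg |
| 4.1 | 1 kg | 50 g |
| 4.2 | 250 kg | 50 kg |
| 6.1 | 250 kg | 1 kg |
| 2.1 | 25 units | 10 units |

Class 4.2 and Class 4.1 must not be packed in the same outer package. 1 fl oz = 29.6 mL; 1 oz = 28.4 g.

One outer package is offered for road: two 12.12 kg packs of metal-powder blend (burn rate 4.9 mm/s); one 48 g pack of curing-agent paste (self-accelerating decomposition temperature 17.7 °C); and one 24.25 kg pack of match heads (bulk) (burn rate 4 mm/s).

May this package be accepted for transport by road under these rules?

No

Metal-powder blend: burn rate 4.9 mm/s > 2.5 mm/s → Class 4.2 (Flammable Solid).
With self-accelerating decomposition temperature 17.7 °C (< 60 °C), the curing-agent paste falls in Class 4.1.
Burn rate 4 mm/s meets the Class 4.2 criterion (Flammable Solid), so the match heads (bulk) are Class 4.2.
Class 4.2 net quantity: (two 12.12 kg packs = 24.24 kg) + 24.25 kg = 48.49 kg.
48.49 kg ≤ 50 kg (road limit, Class 4.2) — within limit.
Class 4.1 quantity: 48 g.
48 g ≤ 50 g (road limit, Class 4.1) — within limit.
Class 4.2 and Class 4.1 may not share an outer package.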